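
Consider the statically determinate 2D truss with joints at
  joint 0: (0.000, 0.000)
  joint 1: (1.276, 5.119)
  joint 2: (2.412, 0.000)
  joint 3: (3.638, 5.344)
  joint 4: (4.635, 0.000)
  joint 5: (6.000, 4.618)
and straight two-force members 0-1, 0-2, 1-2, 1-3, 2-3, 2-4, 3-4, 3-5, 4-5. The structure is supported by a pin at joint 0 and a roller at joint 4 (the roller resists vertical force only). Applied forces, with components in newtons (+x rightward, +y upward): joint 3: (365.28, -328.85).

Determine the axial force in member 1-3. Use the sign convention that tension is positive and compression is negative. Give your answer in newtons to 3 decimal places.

162.426

N=6 nodes, M=9 members, R=3 reactions → 2N=12, M+R=12
member 0 (0-1): L=5.2756, (cx,cy)=(0.2419,0.9703)
member 1 (0-2): L=2.4120, (cx,cy)=(1.0000,0.0000)
member 2 (1-2): L=5.2435, (cx,cy)=(0.2166,-0.9762)
member 3 (1-3): L=2.3727, (cx,cy)=(0.9955,0.0948)
member 4 (2-3): L=5.4828, (cx,cy)=(0.2236,0.9747)
member 5 (2-4): L=2.2230, (cx,cy)=(1.0000,0.0000)
member 6 (3-4): L=5.4362, (cx,cy)=(0.1834,-0.9830)
member 7 (3-5): L=2.4711, (cx,cy)=(0.9559,-0.2938)
member 8 (4-5): L=4.8155, (cx,cy)=(0.2835,0.9590)
solve A·x = −loads:
  F[0-1] = +361.1416 N (tension)
  F[0-2] = +277.9319 N (tension)
  F[1-2] = -343.1667 N (compression)
  F[1-3] = +162.4263 N (tension)
  F[2-3] = +343.7197 N (tension)
  F[2-4] = +126.7274 N (tension)
  F[3-4] = -690.9895 N (compression)
  F[3-5] = -0.0000 N (compression)
  F[4-5] = +0.0000 N (tension)
  Rx@0 = -365.2800 N
  Ry@0 = -350.4192 N
  Ry@4 = +679.2692 N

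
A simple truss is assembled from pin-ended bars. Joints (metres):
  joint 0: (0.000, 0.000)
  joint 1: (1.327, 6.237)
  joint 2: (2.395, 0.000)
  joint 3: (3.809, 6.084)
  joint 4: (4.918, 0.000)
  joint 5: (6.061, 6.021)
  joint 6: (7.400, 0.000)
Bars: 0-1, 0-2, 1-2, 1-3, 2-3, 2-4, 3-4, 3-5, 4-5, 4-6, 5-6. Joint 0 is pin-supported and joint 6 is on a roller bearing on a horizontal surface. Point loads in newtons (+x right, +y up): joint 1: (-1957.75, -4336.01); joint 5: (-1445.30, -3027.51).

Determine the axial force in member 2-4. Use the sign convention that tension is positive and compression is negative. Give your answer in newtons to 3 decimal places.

-881.084

N=7 nodes, M=11 members, R=3 reactions → 2N=14, M+R=14
member 0 (0-1): L=6.3766, (cx,cy)=(0.2081,0.9781)
member 1 (0-2): L=2.3950, (cx,cy)=(1.0000,0.0000)
member 2 (1-2): L=6.3278, (cx,cy)=(0.1688,-0.9857)
member 3 (1-3): L=2.4867, (cx,cy)=(0.9981,-0.0615)
member 4 (2-3): L=6.2462, (cx,cy)=(0.2264,0.9740)
member 5 (2-4): L=2.5230, (cx,cy)=(1.0000,0.0000)
member 6 (3-4): L=6.1842, (cx,cy)=(0.1793,-0.9838)
member 7 (3-5): L=2.2529, (cx,cy)=(0.9996,-0.0280)
member 8 (4-5): L=6.1285, (cx,cy)=(0.1865,0.9825)
member 9 (4-6): L=2.4820, (cx,cy)=(1.0000,0.0000)
member 10 (5-6): L=6.1681, (cx,cy)=(0.2171,-0.9762)
solve A·x = −loads:
  F[0-1] = -7087.4746 N (compression)
  F[0-2] = -1928.1150 N (compression)
  F[1-2] = +2631.6680 N (tension)
  F[1-3] = +38.7165 N (tension)
  F[2-3] = -2663.0484 N (compression)
  F[2-4] = -881.0842 N (compression)
  F[3-4] = +2668.7291 N (tension)
  F[3-5] = -1043.1978 N (compression)
  F[4-5] = -2672.3570 N (compression)
  F[4-6] = +95.8970 N (tension)
  F[5-6] = -441.7487 N (compression)
  Rx@0 = +3403.0500 N
  Ry@0 = +6932.3058 N
  Ry@6 = +431.2142 N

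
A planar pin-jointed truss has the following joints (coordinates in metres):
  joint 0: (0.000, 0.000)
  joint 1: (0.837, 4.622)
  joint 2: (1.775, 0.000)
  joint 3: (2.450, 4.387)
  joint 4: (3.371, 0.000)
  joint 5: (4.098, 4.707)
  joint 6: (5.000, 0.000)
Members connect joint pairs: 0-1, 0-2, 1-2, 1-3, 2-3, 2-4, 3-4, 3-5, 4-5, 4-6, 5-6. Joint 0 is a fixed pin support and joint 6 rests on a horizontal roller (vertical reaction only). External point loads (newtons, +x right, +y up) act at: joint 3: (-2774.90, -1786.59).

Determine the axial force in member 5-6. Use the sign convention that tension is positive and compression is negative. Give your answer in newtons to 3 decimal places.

N=7 nodes, M=11 members, R=3 reactions → 2N=14, M+R=14
member 0 (0-1): L=4.6972, (cx,cy)=(0.1782,0.9840)
member 1 (0-2): L=1.7750, (cx,cy)=(1.0000,0.0000)
member 2 (1-2): L=4.7162, (cx,cy)=(0.1989,-0.9800)
member 3 (1-3): L=1.6300, (cx,cy)=(0.9896,-0.1442)
member 4 (2-3): L=4.4386, (cx,cy)=(0.1521,0.9884)
member 5 (2-4): L=1.5960, (cx,cy)=(1.0000,0.0000)
member 6 (3-4): L=4.4826, (cx,cy)=(0.2055,-0.9787)
member 7 (3-5): L=1.6788, (cx,cy)=(0.9817,0.1906)
member 8 (4-5): L=4.7628, (cx,cy)=(0.1526,0.9883)
member 9 (4-6): L=1.6290, (cx,cy)=(1.0000,0.0000)
member 10 (5-6): L=4.7926, (cx,cy)=(0.1882,-0.9821)
solve A·x = −loads:
  F[0-1] = -3400.2772 N (compression)
  F[0-2] = -2168.9971 N (compression)
  F[1-2] = +3610.9012 N (tension)
  F[1-3] = -1338.0467 N (compression)
  F[2-3] = -3580.4067 N (compression)
  F[2-4] = -906.3446 N (compression)
  F[3-4] = +1703.6368 N (tension)
  F[3-5] = +566.7068 N (tension)
  F[4-5] = -1687.0602 N (compression)
  F[4-6] = -298.8018 N (compression)
  F[5-6] = +1587.6397 N (tension)
  Rx@0 = +2774.9000 N
  Ry@0 = +3345.8582 N
  Ry@6 = -1559.2682 N

1587.640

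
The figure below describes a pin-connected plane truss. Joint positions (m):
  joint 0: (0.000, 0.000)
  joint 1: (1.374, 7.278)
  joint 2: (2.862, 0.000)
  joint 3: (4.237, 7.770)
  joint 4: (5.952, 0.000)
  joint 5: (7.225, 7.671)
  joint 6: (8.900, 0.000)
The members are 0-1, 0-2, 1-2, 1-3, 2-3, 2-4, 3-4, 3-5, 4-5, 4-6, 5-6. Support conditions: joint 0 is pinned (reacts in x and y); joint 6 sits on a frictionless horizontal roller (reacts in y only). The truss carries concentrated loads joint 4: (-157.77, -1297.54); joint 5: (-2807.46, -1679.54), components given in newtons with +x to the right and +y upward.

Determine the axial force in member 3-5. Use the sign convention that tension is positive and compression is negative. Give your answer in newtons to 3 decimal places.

-2444.176

N=7 nodes, M=11 members, R=3 reactions → 2N=14, M+R=14
member 0 (0-1): L=7.4066, (cx,cy)=(0.1855,0.9826)
member 1 (0-2): L=2.8620, (cx,cy)=(1.0000,0.0000)
member 2 (1-2): L=7.4286, (cx,cy)=(0.2003,-0.9797)
member 3 (1-3): L=2.9050, (cx,cy)=(0.9856,0.1694)
member 4 (2-3): L=7.8907, (cx,cy)=(0.1743,0.9847)
member 5 (2-4): L=3.0900, (cx,cy)=(1.0000,0.0000)
member 6 (3-4): L=7.9570, (cx,cy)=(0.2155,-0.9765)
member 7 (3-5): L=2.9896, (cx,cy)=(0.9995,-0.0331)
member 8 (4-5): L=7.7759, (cx,cy)=(0.1637,0.9865)
member 9 (4-6): L=2.9480, (cx,cy)=(1.0000,0.0000)
member 10 (5-6): L=7.8517, (cx,cy)=(0.2133,-0.9770)
solve A·x = −loads:
  F[0-1] = -3221.5830 N (compression)
  F[0-2] = -2367.5904 N (compression)
  F[1-2] = +3020.2079 N (tension)
  F[1-3] = -1220.2402 N (compression)
  F[2-3] = -3004.9717 N (compression)
  F[2-4] = -1238.9861 N (compression)
  F[3-4] = +3324.7435 N (tension)
  F[3-5] = -2444.1764 N (compression)
  F[4-5] = -1975.7162 N (compression)
  F[4-6] = -41.1781 N (compression)
  F[5-6] = +193.0266 N (tension)
  Rx@0 = +2965.2300 N
  Ry@0 = +3165.6633 N
  Ry@6 = -188.5833 N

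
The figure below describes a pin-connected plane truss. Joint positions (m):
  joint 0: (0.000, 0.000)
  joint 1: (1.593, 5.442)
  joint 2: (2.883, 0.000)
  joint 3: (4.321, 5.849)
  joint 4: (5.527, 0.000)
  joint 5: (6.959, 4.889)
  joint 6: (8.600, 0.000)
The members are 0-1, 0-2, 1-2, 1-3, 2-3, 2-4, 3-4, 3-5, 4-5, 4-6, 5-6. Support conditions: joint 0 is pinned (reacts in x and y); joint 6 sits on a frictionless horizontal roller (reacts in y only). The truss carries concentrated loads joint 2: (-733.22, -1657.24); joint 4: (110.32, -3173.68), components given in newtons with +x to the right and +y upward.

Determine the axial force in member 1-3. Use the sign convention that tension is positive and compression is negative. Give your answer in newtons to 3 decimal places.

-1156.617

N=7 nodes, M=11 members, R=3 reactions → 2N=14, M+R=14
member 0 (0-1): L=5.6704, (cx,cy)=(0.2809,0.9597)
member 1 (0-2): L=2.8830, (cx,cy)=(1.0000,0.0000)
member 2 (1-2): L=5.5928, (cx,cy)=(0.2307,-0.9730)
member 3 (1-3): L=2.7582, (cx,cy)=(0.9891,0.1476)
member 4 (2-3): L=6.0232, (cx,cy)=(0.2387,0.9711)
member 5 (2-4): L=2.6440, (cx,cy)=(1.0000,0.0000)
member 6 (3-4): L=5.9720, (cx,cy)=(0.2019,-0.9794)
member 7 (3-5): L=2.8072, (cx,cy)=(0.9397,-0.3420)
member 8 (4-5): L=5.0944, (cx,cy)=(0.2811,0.9597)
member 9 (4-6): L=3.0730, (cx,cy)=(1.0000,0.0000)
member 10 (5-6): L=5.1571, (cx,cy)=(0.3182,-0.9480)
solve A·x = −loads:
  F[0-1] = -2329.5336 N (compression)
  F[0-2] = +31.5462 N (tension)
  F[1-2] = +2122.2705 N (tension)
  F[1-3] = -1156.6167 N (compression)
  F[2-3] = -419.9494 N (compression)
  F[2-4] = +1354.5359 N (tension)
  F[3-4] = +1138.3721 N (tension)
  F[3-5] = -1568.6752 N (compression)
  F[4-5] = +2145.2564 N (tension)
  F[4-6] = +871.0839 N (tension)
  F[5-6] = -2737.4933 N (compression)
  Rx@0 = +622.9000 N
  Ry@0 = +2235.7162 N
  Ry@6 = +2595.2038 N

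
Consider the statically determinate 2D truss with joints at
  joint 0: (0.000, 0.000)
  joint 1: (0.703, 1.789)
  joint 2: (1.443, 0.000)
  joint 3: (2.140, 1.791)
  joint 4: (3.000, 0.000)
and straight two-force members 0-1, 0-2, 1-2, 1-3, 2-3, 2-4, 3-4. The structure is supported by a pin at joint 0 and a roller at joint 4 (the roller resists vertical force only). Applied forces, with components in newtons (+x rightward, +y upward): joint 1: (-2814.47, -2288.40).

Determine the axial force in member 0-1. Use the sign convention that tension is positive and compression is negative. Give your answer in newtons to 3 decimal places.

N=5 nodes, M=7 members, R=3 reactions → 2N=10, M+R=10
member 0 (0-1): L=1.9222, (cx,cy)=(0.3657,0.9307)
member 1 (0-2): L=1.4430, (cx,cy)=(1.0000,0.0000)
member 2 (1-2): L=1.9360, (cx,cy)=(0.3822,-0.9241)
member 3 (1-3): L=1.4370, (cx,cy)=(1.0000,0.0014)
member 4 (2-3): L=1.9218, (cx,cy)=(0.3627,0.9319)
member 5 (2-4): L=1.5570, (cx,cy)=(1.0000,0.0000)
member 6 (3-4): L=1.9868, (cx,cy)=(0.4329,-0.9015)
solve A·x = −loads:
  F[0-1] = -3685.8715 N (compression)
  F[0-2] = -1466.4257 N (compression)
  F[1-2] = +1237.4604 N (tension)
  F[1-3] = +993.4320 N (tension)
  F[2-3] = -1227.0372 N (compression)
  F[2-4] = -548.4187 N (compression)
  F[3-4] = +1266.9598 N (tension)
  Rx@0 = +2814.4700 N
  Ry@0 = +3430.5139 N
  Ry@4 = -1142.1139 N

-3685.872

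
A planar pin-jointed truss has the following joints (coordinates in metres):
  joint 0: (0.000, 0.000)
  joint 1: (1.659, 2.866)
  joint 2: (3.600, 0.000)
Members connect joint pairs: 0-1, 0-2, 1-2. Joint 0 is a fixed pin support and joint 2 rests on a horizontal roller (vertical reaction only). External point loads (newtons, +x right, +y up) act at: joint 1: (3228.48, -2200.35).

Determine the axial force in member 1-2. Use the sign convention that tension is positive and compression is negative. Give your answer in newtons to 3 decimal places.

-4328.858

N=3 nodes, M=3 members, R=3 reactions → 2N=6, M+R=6
member 0 (0-1): L=3.3115, (cx,cy)=(0.5010,0.8655)
member 1 (0-2): L=3.6000, (cx,cy)=(1.0000,0.0000)
member 2 (1-2): L=3.4614, (cx,cy)=(0.5608,-0.8280)
solve A·x = −loads:
  F[0-1] = +1599.0020 N (tension)
  F[0-2] = +2427.4172 N (tension)
  F[1-2] = -4328.8580 N (compression)
  Rx@0 = -3228.4800 N
  Ry@0 = -1383.8734 N
  Ry@2 = +3584.2234 N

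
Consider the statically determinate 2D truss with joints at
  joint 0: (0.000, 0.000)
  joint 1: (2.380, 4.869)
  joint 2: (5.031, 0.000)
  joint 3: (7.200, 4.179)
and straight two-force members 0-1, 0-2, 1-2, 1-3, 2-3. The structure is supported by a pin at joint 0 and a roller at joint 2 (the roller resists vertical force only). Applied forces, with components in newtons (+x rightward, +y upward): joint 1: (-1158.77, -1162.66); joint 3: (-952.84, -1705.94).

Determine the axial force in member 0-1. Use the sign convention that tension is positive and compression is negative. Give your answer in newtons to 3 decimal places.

-1992.513

N=4 nodes, M=5 members, R=3 reactions → 2N=8, M+R=8
member 0 (0-1): L=5.4196, (cx,cy)=(0.4392,0.8984)
member 1 (0-2): L=5.0310, (cx,cy)=(1.0000,0.0000)
member 2 (1-2): L=5.5439, (cx,cy)=(0.4782,-0.8783)
member 3 (1-3): L=4.8691, (cx,cy)=(0.9899,-0.1417)
member 4 (2-3): L=4.7084, (cx,cy)=(0.4607,0.8876)
solve A·x = −loads:
  F[0-1] = -1992.5133 N (compression)
  F[0-2] = -1236.5967 N (compression)
  F[1-2] = +724.6417 N (tension)
  F[1-3] = -63.3938 N (compression)
  F[2-3] = -1932.1531 N (compression)
  Rx@0 = +2111.6100 N
  Ry@0 = +1790.1008 N
  Ry@2 = +1078.4992 N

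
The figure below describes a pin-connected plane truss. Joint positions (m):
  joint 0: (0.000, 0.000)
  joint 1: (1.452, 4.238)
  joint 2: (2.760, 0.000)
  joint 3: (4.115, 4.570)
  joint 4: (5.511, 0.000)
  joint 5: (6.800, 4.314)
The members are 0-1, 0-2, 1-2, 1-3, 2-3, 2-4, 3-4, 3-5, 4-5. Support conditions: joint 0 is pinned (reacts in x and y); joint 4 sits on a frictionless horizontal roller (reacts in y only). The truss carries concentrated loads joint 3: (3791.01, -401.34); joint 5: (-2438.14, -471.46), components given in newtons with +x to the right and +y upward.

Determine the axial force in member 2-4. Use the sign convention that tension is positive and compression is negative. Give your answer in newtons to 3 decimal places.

232.965

N=6 nodes, M=9 members, R=3 reactions → 2N=12, M+R=12
member 0 (0-1): L=4.4798, (cx,cy)=(0.3241,0.9460)
member 1 (0-2): L=2.7600, (cx,cy)=(1.0000,0.0000)
member 2 (1-2): L=4.4353, (cx,cy)=(0.2949,-0.9555)
member 3 (1-3): L=2.6836, (cx,cy)=(0.9923,0.1237)
member 4 (2-3): L=4.7666, (cx,cy)=(0.2843,0.9587)
member 5 (2-4): L=2.7510, (cx,cy)=(1.0000,0.0000)
member 6 (3-4): L=4.7785, (cx,cy)=(0.2921,-0.9564)
member 7 (3-5): L=2.6972, (cx,cy)=(0.9955,-0.0949)
member 8 (4-5): L=4.5025, (cx,cy)=(0.2863,0.9581)
solve A·x = −loads:
  F[0-1] = +1314.7072 N (tension)
  F[0-2] = +926.7486 N (tension)
  F[1-2] = -1199.8579 N (compression)
  F[1-3] = +786.0092 N (tension)
  F[2-3] = +1195.8281 N (tension)
  F[2-4] = +232.9646 N (tension)
  F[3-4] = -1497.4362 N (compression)
  F[3-5] = -2243.7670 N (compression)
  F[4-5] = -714.3241 N (compression)
  Rx@0 = -1352.8700 N
  Ry@0 = -1243.7345 N
  Ry@4 = +2116.5345 N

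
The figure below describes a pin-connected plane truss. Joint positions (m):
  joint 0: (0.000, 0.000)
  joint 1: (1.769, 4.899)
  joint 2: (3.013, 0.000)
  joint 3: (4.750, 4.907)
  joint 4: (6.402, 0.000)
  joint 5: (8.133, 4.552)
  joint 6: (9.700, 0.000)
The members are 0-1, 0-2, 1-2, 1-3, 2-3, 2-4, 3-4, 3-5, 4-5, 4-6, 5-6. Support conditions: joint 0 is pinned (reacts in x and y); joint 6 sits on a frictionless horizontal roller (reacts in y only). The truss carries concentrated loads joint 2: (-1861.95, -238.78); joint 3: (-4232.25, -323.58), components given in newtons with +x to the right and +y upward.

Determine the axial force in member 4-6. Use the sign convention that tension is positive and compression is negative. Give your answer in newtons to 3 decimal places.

N=7 nodes, M=11 members, R=3 reactions → 2N=14, M+R=14
member 0 (0-1): L=5.2086, (cx,cy)=(0.3396,0.9406)
member 1 (0-2): L=3.0130, (cx,cy)=(1.0000,0.0000)
member 2 (1-2): L=5.0545, (cx,cy)=(0.2461,-0.9692)
member 3 (1-3): L=2.9810, (cx,cy)=(1.0000,0.0027)
member 4 (2-3): L=5.2054, (cx,cy)=(0.3337,0.9427)
member 5 (2-4): L=3.3890, (cx,cy)=(1.0000,0.0000)
member 6 (3-4): L=5.1776, (cx,cy)=(0.3191,-0.9477)
member 7 (3-5): L=3.4016, (cx,cy)=(0.9945,-0.1044)
member 8 (4-5): L=4.8700, (cx,cy)=(0.3554,0.9347)
member 9 (4-6): L=3.2980, (cx,cy)=(1.0000,0.0000)
member 10 (5-6): L=4.8142, (cx,cy)=(0.3255,-0.9455)
solve A·x = −loads:
  F[0-1] = -2626.8754 N (compression)
  F[0-2] = -5202.0335 N (compression)
  F[1-2] = +2544.9390 N (tension)
  F[1-3] = -1518.5284 N (compression)
  F[2-3] = -2363.3395 N (compression)
  F[2-4] = -1925.0943 N (compression)
  F[3-4] = +1866.4006 N (tension)
  F[3-5] = +1336.8908 N (tension)
  F[4-5] = -1892.4261 N (compression)
  F[4-6] = -656.9459 N (compression)
  F[5-6] = +2018.2812 N (tension)
  Rx@0 = +6094.2000 N
  Ry@0 = +2470.7313 N
  Ry@6 = -1908.3713 N

-656.946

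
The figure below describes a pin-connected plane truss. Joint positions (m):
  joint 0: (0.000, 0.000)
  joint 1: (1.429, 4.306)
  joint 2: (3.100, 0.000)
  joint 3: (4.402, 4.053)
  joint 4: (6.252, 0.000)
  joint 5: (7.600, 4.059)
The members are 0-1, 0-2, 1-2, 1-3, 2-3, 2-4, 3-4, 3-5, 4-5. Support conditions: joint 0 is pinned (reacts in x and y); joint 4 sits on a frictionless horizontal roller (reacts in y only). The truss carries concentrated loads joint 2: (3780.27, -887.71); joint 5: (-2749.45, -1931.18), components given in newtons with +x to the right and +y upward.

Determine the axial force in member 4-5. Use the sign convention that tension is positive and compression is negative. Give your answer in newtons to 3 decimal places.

-2030.721

N=6 nodes, M=9 members, R=3 reactions → 2N=12, M+R=12
member 0 (0-1): L=4.5369, (cx,cy)=(0.3150,0.9491)
member 1 (0-2): L=3.1000, (cx,cy)=(1.0000,0.0000)
member 2 (1-2): L=4.6189, (cx,cy)=(0.3618,-0.9323)
member 3 (1-3): L=2.9837, (cx,cy)=(0.9964,-0.0848)
member 4 (2-3): L=4.2570, (cx,cy)=(0.3058,0.9521)
member 5 (2-4): L=3.1520, (cx,cy)=(1.0000,0.0000)
member 6 (3-4): L=4.4553, (cx,cy)=(0.4152,-0.9097)
member 7 (3-5): L=3.1980, (cx,cy)=(1.0000,0.0019)
member 8 (4-5): L=4.2770, (cx,cy)=(0.3152,0.9490)
solve A·x = −loads:
  F[0-1] = -1913.5942 N (compression)
  F[0-2] = +1633.5469 N (tension)
  F[1-2] = +2071.5839 N (tension)
  F[1-3] = -1357.0667 N (compression)
  F[2-3] = -1096.0783 N (compression)
  F[2-4] = -1062.0357 N (compression)
  F[3-4] = +1016.2854 N (tension)
  F[3-5] = -2109.4203 N (compression)
  F[4-5] = -2030.7213 N (compression)
  Rx@0 = -1030.8200 N
  Ry@0 = +1816.1946 N
  Ry@4 = +1002.6954 N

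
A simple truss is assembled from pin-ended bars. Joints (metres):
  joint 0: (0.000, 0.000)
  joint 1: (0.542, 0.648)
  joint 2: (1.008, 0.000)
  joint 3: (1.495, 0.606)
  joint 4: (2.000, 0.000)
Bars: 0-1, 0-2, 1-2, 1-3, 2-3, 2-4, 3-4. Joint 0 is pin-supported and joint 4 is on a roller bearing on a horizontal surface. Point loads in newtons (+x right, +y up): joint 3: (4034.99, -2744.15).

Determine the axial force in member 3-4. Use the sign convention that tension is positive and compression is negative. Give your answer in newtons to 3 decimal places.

-4261.603

N=5 nodes, M=7 members, R=3 reactions → 2N=10, M+R=10
member 0 (0-1): L=0.8448, (cx,cy)=(0.6416,0.7671)
member 1 (0-2): L=1.0080, (cx,cy)=(1.0000,0.0000)
member 2 (1-2): L=0.7982, (cx,cy)=(0.5838,-0.8119)
member 3 (1-3): L=0.9539, (cx,cy)=(0.9990,-0.0440)
member 4 (2-3): L=0.7774, (cx,cy)=(0.6264,0.7795)
member 5 (2-4): L=0.9920, (cx,cy)=(1.0000,0.0000)
member 6 (3-4): L=0.7888, (cx,cy)=(0.6402,-0.7682)
solve A·x = −loads:
  F[0-1] = +690.5680 N (tension)
  F[0-2] = +3591.9350 N (tension)
  F[1-2] = -698.6450 N (compression)
  F[1-3] = +851.7797 N (tension)
  F[2-3] = +727.6672 N (tension)
  F[2-4] = +2728.2117 N (tension)
  F[3-4] = -4261.6030 N (compression)
  Rx@0 = -4034.9900 N
  Ry@0 = -529.7041 N
  Ry@4 = +3273.8541 N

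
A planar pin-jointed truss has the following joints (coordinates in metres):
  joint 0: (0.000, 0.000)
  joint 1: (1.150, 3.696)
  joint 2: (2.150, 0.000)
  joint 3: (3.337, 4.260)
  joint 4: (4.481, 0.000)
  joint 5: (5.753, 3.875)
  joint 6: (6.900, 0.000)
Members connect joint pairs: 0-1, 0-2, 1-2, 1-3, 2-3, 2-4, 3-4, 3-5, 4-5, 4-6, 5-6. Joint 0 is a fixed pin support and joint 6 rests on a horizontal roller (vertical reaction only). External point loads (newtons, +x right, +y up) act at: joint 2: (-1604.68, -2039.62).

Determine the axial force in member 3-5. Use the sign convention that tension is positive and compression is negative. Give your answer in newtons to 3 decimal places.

N=7 nodes, M=11 members, R=3 reactions → 2N=14, M+R=14
member 0 (0-1): L=3.8708, (cx,cy)=(0.2971,0.9548)
member 1 (0-2): L=2.1500, (cx,cy)=(1.0000,0.0000)
member 2 (1-2): L=3.8289, (cx,cy)=(0.2612,-0.9653)
member 3 (1-3): L=2.2586, (cx,cy)=(0.9683,0.2497)
member 4 (2-3): L=4.4223, (cx,cy)=(0.2684,0.9633)
member 5 (2-4): L=2.3310, (cx,cy)=(1.0000,0.0000)
member 6 (3-4): L=4.4109, (cx,cy)=(0.2594,-0.9658)
member 7 (3-5): L=2.4465, (cx,cy)=(0.9875,-0.1574)
member 8 (4-5): L=4.0784, (cx,cy)=(0.3119,0.9501)
member 9 (4-6): L=2.4190, (cx,cy)=(1.0000,0.0000)
member 10 (5-6): L=4.0412, (cx,cy)=(0.2838,-0.9589)
solve A·x = −loads:
  F[0-1] = -1470.4829 N (compression)
  F[0-2] = -1167.8025 N (compression)
  F[1-2] = +1250.5950 N (tension)
  F[1-3] = -788.4780 N (compression)
  F[2-3] = +864.1411 N (tension)
  F[2-4] = +531.5509 N (tension)
  F[3-4] = -595.8433 N (compression)
  F[3-5] = -381.7726 N (compression)
  F[4-5] = +605.6653 N (tension)
  F[4-6] = +188.1180 N (tension)
  F[5-6] = -662.7907 N (compression)
  Rx@0 = +1604.6800 N
  Ry@0 = +1404.0862 N
  Ry@6 = +635.5338 N

-381.773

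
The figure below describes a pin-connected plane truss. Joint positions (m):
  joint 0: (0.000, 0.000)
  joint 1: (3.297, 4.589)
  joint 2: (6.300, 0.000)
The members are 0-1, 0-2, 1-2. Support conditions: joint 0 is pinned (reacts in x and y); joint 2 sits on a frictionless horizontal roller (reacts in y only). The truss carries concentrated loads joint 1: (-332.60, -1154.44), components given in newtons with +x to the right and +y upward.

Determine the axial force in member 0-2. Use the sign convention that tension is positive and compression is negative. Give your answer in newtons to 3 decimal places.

236.815

N=3 nodes, M=3 members, R=3 reactions → 2N=6, M+R=6
member 0 (0-1): L=5.6506, (cx,cy)=(0.5835,0.8121)
member 1 (0-2): L=6.3000, (cx,cy)=(1.0000,0.0000)
member 2 (1-2): L=5.4842, (cx,cy)=(0.5476,-0.8368)
solve A·x = −loads:
  F[0-1] = -975.8967 N (compression)
  F[0-2] = +236.8155 N (tension)
  F[1-2] = -432.4855 N (compression)
  Rx@0 = +332.6000 N
  Ry@0 = +792.5531 N
  Ry@2 = +361.8869 N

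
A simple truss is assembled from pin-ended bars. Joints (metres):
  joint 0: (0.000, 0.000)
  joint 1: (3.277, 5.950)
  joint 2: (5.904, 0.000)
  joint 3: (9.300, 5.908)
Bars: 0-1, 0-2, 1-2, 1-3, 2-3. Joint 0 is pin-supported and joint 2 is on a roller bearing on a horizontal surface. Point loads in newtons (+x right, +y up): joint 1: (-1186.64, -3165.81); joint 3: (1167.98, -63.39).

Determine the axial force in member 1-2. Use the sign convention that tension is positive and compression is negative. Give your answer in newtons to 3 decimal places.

-1940.183

N=4 nodes, M=5 members, R=3 reactions → 2N=8, M+R=8
member 0 (0-1): L=6.7927, (cx,cy)=(0.4824,0.8759)
member 1 (0-2): L=5.9040, (cx,cy)=(1.0000,0.0000)
member 2 (1-2): L=6.5041, (cx,cy)=(0.4039,-0.9148)
member 3 (1-3): L=6.0231, (cx,cy)=(1.0000,-0.0070)
member 4 (2-3): L=6.8145, (cx,cy)=(0.4983,0.8670)
solve A·x = −loads:
  F[0-1] = -1597.4767 N (compression)
  F[0-2] = +752.0063 N (tension)
  F[1-2] = -1940.1833 N (compression)
  F[1-3] = +1199.6382 N (tension)
  F[2-3] = -63.4675 N (compression)
  Rx@0 = +18.6600 N
  Ry@0 = +1399.2874 N
  Ry@2 = +1829.9126 N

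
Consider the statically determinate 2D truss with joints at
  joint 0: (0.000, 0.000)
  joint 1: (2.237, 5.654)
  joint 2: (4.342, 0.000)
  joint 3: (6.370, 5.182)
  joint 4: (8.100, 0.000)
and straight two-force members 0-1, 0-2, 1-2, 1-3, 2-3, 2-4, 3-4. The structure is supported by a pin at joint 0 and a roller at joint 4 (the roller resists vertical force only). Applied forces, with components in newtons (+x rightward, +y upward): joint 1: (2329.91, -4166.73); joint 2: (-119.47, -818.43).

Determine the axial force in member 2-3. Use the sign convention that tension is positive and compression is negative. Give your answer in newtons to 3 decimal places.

N=5 nodes, M=7 members, R=3 reactions → 2N=10, M+R=10
member 0 (0-1): L=6.0805, (cx,cy)=(0.3679,0.9299)
member 1 (0-2): L=4.3420, (cx,cy)=(1.0000,0.0000)
member 2 (1-2): L=6.0331, (cx,cy)=(0.3489,-0.9372)
member 3 (1-3): L=4.1599, (cx,cy)=(0.9935,-0.1135)
member 4 (2-3): L=5.5647, (cx,cy)=(0.3644,0.9312)
member 5 (2-4): L=3.7580, (cx,cy)=(1.0000,0.0000)
member 6 (3-4): L=5.4632, (cx,cy)=(0.3167,-0.9485)
solve A·x = −loads:
  F[0-1] = -1902.8228 N (compression)
  F[0-2] = +2910.4891 N (tension)
  F[1-2] = -2286.0863 N (compression)
  F[1-3] = -2246.8392 N (compression)
  F[2-3] = +3179.5186 N (tension)
  F[2-4] = +1073.5853 N (tension)
  F[3-4] = -3390.2653 N (compression)
  Rx@0 = -2210.4400 N
  Ry@0 = +1769.3687 N
  Ry@4 = +3215.7913 N

3179.519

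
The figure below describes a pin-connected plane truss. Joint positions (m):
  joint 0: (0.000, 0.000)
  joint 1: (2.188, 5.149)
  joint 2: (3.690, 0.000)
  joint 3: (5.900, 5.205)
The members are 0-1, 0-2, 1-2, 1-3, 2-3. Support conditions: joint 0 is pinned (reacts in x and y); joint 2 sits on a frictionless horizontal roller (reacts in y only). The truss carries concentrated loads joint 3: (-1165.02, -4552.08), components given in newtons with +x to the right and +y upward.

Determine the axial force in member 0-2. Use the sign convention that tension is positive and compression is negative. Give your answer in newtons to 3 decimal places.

-1625.215

N=4 nodes, M=5 members, R=3 reactions → 2N=8, M+R=8
member 0 (0-1): L=5.5946, (cx,cy)=(0.3911,0.9204)
member 1 (0-2): L=3.6900, (cx,cy)=(1.0000,0.0000)
member 2 (1-2): L=5.3636, (cx,cy)=(0.2800,-0.9600)
member 3 (1-3): L=3.7124, (cx,cy)=(0.9999,0.0151)
member 4 (2-3): L=5.6547, (cx,cy)=(0.3908,0.9205)
solve A·x = −loads:
  F[0-1] = +1176.6938 N (tension)
  F[0-2] = -1625.2149 N (compression)
  F[1-2] = -1115.9654 N (compression)
  F[1-3] = +772.7930 N (tension)
  F[2-3] = -4958.0718 N (compression)
  Rx@0 = +1165.0200 N
  Ry@0 = -1082.9723 N
  Ry@2 = +5635.0523 N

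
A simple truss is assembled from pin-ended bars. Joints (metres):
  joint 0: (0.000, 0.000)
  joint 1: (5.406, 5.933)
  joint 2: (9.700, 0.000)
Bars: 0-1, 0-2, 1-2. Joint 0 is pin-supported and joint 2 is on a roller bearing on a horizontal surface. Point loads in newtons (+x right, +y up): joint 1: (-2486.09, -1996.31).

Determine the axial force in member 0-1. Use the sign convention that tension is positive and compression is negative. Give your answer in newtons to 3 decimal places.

-3252.748

N=3 nodes, M=3 members, R=3 reactions → 2N=6, M+R=6
member 0 (0-1): L=8.0265, (cx,cy)=(0.6735,0.7392)
member 1 (0-2): L=9.7000, (cx,cy)=(1.0000,0.0000)
member 2 (1-2): L=7.3239, (cx,cy)=(0.5863,-0.8101)
solve A·x = −loads:
  F[0-1] = -3252.7477 N (compression)
  F[0-2] = -295.3133 N (compression)
  F[1-2] = +503.6873 N (tension)
  Rx@0 = +2486.0900 N
  Ry@0 = +2404.3430 N
  Ry@2 = -408.0330 N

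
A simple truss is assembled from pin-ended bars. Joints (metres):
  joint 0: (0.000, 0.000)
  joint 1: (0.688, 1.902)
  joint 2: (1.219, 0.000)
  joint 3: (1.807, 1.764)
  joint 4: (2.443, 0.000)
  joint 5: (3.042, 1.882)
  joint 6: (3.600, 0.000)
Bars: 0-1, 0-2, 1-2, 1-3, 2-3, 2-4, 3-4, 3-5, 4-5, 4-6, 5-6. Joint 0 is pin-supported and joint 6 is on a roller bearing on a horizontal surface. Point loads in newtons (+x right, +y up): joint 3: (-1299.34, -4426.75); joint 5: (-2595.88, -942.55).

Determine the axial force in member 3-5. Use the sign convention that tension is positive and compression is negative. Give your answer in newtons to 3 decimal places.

N=7 nodes, M=11 members, R=3 reactions → 2N=14, M+R=14
member 0 (0-1): L=2.0226, (cx,cy)=(0.3402,0.9404)
member 1 (0-2): L=1.2190, (cx,cy)=(1.0000,0.0000)
member 2 (1-2): L=1.9747, (cx,cy)=(0.2689,-0.9632)
member 3 (1-3): L=1.1275, (cx,cy)=(0.9925,-0.1224)
member 4 (2-3): L=1.8594, (cx,cy)=(0.3162,0.9487)
member 5 (2-4): L=1.2240, (cx,cy)=(1.0000,0.0000)
member 6 (3-4): L=1.8752, (cx,cy)=(0.3392,-0.9407)
member 7 (3-5): L=1.2406, (cx,cy)=(0.9955,0.0951)
member 8 (4-5): L=1.9750, (cx,cy)=(0.3033,0.9529)
member 9 (4-6): L=1.1570, (cx,cy)=(1.0000,0.0000)
member 10 (5-6): L=1.9630, (cx,cy)=(0.2843,-0.9587)
solve A·x = −loads:
  F[0-1] = -4620.1070 N (compression)
  F[0-2] = -2323.6690 N (compression)
  F[1-2] = +4879.9815 N (tension)
  F[1-3] = -2905.6116 N (compression)
  F[2-3] = -4954.4945 N (compression)
  F[2-4] = +555.2936 N (tension)
  F[3-4] = -393.8074 N (compression)
  F[3-5] = -3031.3477 N (compression)
  F[4-5] = +388.7758 N (tension)
  F[4-6] = +303.8142 N (tension)
  F[5-6] = -1068.7832 N (compression)
  Rx@0 = +3895.2200 N
  Ry@0 = +4344.6077 N
  Ry@6 = +1024.6923 N

-3031.348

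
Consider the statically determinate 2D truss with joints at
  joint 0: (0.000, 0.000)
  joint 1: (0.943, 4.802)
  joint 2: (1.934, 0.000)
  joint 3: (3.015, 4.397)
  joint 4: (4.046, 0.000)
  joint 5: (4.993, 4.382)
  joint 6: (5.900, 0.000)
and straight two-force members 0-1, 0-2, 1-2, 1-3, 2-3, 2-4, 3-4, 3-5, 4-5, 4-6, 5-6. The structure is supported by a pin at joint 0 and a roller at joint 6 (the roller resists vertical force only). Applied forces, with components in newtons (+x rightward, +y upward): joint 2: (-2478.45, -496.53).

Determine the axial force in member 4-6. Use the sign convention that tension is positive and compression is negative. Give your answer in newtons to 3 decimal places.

33.689

N=7 nodes, M=11 members, R=3 reactions → 2N=14, M+R=14
member 0 (0-1): L=4.8937, (cx,cy)=(0.1927,0.9813)
member 1 (0-2): L=1.9340, (cx,cy)=(1.0000,0.0000)
member 2 (1-2): L=4.9032, (cx,cy)=(0.2021,-0.9794)
member 3 (1-3): L=2.1112, (cx,cy)=(0.9814,-0.1918)
member 4 (2-3): L=4.5279, (cx,cy)=(0.2387,0.9711)
member 5 (2-4): L=2.1120, (cx,cy)=(1.0000,0.0000)
member 6 (3-4): L=4.5163, (cx,cy)=(0.2283,-0.9736)
member 7 (3-5): L=1.9781, (cx,cy)=(1.0000,-0.0076)
member 8 (4-5): L=4.4832, (cx,cy)=(0.2112,0.9774)
member 9 (4-6): L=1.8540, (cx,cy)=(1.0000,0.0000)
member 10 (5-6): L=4.4749, (cx,cy)=(0.2027,-0.9792)
solve A·x = −loads:
  F[0-1] = -340.1440 N (compression)
  F[0-2] = -2412.9056 N (compression)
  F[1-2] = +368.7592 N (tension)
  F[1-3] = -142.7263 N (compression)
  F[2-3] = +139.4126 N (tension)
  F[2-4] = +106.7921 N (tension)
  F[3-4] = -166.6398 N (compression)
  F[3-5] = -68.7525 N (compression)
  F[4-5] = +165.9849 N (tension)
  F[4-6] = +33.6887 N (tension)
  F[5-6] = -166.2108 N (compression)
  Rx@0 = +2478.4500 N
  Ry@0 = +333.7691 N
  Ry@6 = +162.7609 N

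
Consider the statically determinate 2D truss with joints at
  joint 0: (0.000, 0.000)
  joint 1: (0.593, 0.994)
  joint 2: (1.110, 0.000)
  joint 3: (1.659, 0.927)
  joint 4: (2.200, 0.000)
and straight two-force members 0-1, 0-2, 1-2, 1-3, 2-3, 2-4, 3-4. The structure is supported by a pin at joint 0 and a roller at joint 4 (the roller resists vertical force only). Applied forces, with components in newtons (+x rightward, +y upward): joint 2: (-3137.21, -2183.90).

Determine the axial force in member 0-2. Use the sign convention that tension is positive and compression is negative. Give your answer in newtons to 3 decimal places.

N=5 nodes, M=7 members, R=3 reactions → 2N=10, M+R=10
member 0 (0-1): L=1.1574, (cx,cy)=(0.5123,0.8588)
member 1 (0-2): L=1.1100, (cx,cy)=(1.0000,0.0000)
member 2 (1-2): L=1.1204, (cx,cy)=(0.4614,-0.8872)
member 3 (1-3): L=1.0681, (cx,cy)=(0.9980,-0.0627)
member 4 (2-3): L=1.0774, (cx,cy)=(0.5096,0.8604)
member 5 (2-4): L=1.0900, (cx,cy)=(1.0000,0.0000)
member 6 (3-4): L=1.0733, (cx,cy)=(0.5040,-0.8637)
solve A·x = −loads:
  F[0-1] = -1259.9448 N (compression)
  F[0-2] = -2491.6972 N (compression)
  F[1-2] = +1308.1251 N (tension)
  F[1-3] = -1251.5950 N (compression)
  F[2-3] = +1189.3705 N (tension)
  F[2-4] = +643.0586 N (tension)
  F[3-4] = -1275.7966 N (compression)
  Rx@0 = +3137.2100 N
  Ry@0 = +1082.0232 N
  Ry@4 = +1101.8768 N

-2491.697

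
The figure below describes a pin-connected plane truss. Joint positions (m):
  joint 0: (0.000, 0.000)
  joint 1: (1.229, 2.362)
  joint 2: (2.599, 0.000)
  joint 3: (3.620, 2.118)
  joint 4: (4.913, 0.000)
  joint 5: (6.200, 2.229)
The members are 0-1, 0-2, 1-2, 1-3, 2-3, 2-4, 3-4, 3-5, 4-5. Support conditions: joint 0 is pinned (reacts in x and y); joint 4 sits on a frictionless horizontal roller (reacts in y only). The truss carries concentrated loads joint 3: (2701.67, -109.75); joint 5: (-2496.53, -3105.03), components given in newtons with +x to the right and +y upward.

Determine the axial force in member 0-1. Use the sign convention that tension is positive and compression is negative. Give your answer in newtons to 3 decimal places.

N=6 nodes, M=9 members, R=3 reactions → 2N=12, M+R=12
member 0 (0-1): L=2.6626, (cx,cy)=(0.4616,0.8871)
member 1 (0-2): L=2.5990, (cx,cy)=(1.0000,0.0000)
member 2 (1-2): L=2.7306, (cx,cy)=(0.5017,-0.8650)
member 3 (1-3): L=2.4034, (cx,cy)=(0.9948,-0.1015)
member 4 (2-3): L=2.3512, (cx,cy)=(0.4342,0.9008)
member 5 (2-4): L=2.3140, (cx,cy)=(1.0000,0.0000)
member 6 (3-4): L=2.4815, (cx,cy)=(0.5211,-0.8535)
member 7 (3-5): L=2.5824, (cx,cy)=(0.9991,0.0430)
member 8 (4-5): L=2.5739, (cx,cy)=(0.5000,0.8660)
solve A·x = −loads:
  F[0-1] = +920.4548 N (tension)
  F[0-2] = -219.7212 N (compression)
  F[1-2] = -1056.6075 N (compression)
  F[1-3] = +959.9516 N (tension)
  F[2-3] = +1014.6463 N (tension)
  F[2-4] = -1190.4494 N (compression)
  F[3-4] = -1121.6282 N (compression)
  F[3-5] = -722.3141 N (compression)
  F[4-5] = -3549.5886 N (compression)
  Rx@0 = -205.1400 N
  Ry@0 = -816.5354 N
  Ry@4 = +4031.3154 N

920.455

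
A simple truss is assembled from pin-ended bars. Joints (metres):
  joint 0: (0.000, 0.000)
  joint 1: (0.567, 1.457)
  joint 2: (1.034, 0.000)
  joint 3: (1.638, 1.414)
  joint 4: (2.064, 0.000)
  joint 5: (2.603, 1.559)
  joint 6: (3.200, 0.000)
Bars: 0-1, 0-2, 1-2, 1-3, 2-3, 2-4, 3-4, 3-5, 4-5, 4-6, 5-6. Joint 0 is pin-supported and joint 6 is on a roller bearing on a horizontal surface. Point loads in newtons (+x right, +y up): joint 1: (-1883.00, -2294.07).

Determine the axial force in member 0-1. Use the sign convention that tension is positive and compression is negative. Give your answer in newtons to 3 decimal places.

N=7 nodes, M=11 members, R=3 reactions → 2N=14, M+R=14
member 0 (0-1): L=1.5634, (cx,cy)=(0.3627,0.9319)
member 1 (0-2): L=1.0340, (cx,cy)=(1.0000,0.0000)
member 2 (1-2): L=1.5300, (cx,cy)=(0.3052,-0.9523)
member 3 (1-3): L=1.0719, (cx,cy)=(0.9992,-0.0401)
member 4 (2-3): L=1.5376, (cx,cy)=(0.3928,0.9196)
member 5 (2-4): L=1.0300, (cx,cy)=(1.0000,0.0000)
member 6 (3-4): L=1.4768, (cx,cy)=(0.2885,-0.9575)
member 7 (3-5): L=0.9758, (cx,cy)=(0.9889,0.1486)
member 8 (4-5): L=1.6495, (cx,cy)=(0.3268,0.9451)
member 9 (4-6): L=1.1360, (cx,cy)=(1.0000,0.0000)
member 10 (5-6): L=1.6694, (cx,cy)=(0.3576,-0.9339)
solve A·x = −loads:
  F[0-1] = -2945.4686 N (compression)
  F[0-2] = -814.7895 N (compression)
  F[1-2] = +444.8387 N (tension)
  F[1-3] = +679.5601 N (tension)
  F[2-3] = -460.6393 N (compression)
  F[2-4] = -498.0647 N (compression)
  F[3-4] = +525.2732 N (tension)
  F[3-5] = +350.4315 N (tension)
  F[4-5] = -532.1546 N (compression)
  F[4-6] = -172.6563 N (compression)
  F[5-6] = +482.8008 N (tension)
  Rx@0 = +1883.0000 N
  Ry@0 = +2744.9429 N
  Ry@6 = -450.8729 N

-2945.469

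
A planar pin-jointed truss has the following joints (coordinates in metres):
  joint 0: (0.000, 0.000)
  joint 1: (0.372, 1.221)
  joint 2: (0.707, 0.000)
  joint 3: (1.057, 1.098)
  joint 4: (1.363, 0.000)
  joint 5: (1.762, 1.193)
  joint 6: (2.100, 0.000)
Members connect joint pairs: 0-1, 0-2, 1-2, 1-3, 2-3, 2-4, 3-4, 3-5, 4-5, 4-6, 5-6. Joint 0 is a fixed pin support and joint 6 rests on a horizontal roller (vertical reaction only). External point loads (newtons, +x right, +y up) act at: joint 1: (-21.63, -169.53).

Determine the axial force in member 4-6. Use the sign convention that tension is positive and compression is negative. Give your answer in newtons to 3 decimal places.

4.945

N=7 nodes, M=11 members, R=3 reactions → 2N=14, M+R=14
member 0 (0-1): L=1.2764, (cx,cy)=(0.2914,0.9566)
member 1 (0-2): L=0.7070, (cx,cy)=(1.0000,0.0000)
member 2 (1-2): L=1.2661, (cx,cy)=(0.2646,-0.9644)
member 3 (1-3): L=0.6960, (cx,cy)=(0.9843,-0.1767)
member 4 (2-3): L=1.1524, (cx,cy)=(0.3037,0.9528)
member 5 (2-4): L=0.6560, (cx,cy)=(1.0000,0.0000)
member 6 (3-4): L=1.1398, (cx,cy)=(0.2685,-0.9633)
member 7 (3-5): L=0.7114, (cx,cy)=(0.9910,0.1335)
member 8 (4-5): L=1.2580, (cx,cy)=(0.3172,0.9484)
member 9 (4-6): L=0.7370, (cx,cy)=(1.0000,0.0000)
member 10 (5-6): L=1.2400, (cx,cy)=(0.2726,-0.9621)
solve A·x = −loads:
  F[0-1] = -158.9767 N (compression)
  F[0-2] = +24.7025 N (tension)
  F[1-2] = -14.1998 N (compression)
  F[1-3] = -21.2804 N (compression)
  F[2-3] = +14.3726 N (tension)
  F[2-4] = +16.5804 N (tension)
  F[3-4] = -19.6995 N (compression)
  F[3-5] = -11.3940 N (compression)
  F[4-5] = +20.0095 N (tension)
  F[4-6] = +4.9453 N (tension)
  F[5-6] = -18.1418 N (compression)
  Rx@0 = +21.6300 N
  Ry@0 = +152.0753 N
  Ry@6 = +17.4547 N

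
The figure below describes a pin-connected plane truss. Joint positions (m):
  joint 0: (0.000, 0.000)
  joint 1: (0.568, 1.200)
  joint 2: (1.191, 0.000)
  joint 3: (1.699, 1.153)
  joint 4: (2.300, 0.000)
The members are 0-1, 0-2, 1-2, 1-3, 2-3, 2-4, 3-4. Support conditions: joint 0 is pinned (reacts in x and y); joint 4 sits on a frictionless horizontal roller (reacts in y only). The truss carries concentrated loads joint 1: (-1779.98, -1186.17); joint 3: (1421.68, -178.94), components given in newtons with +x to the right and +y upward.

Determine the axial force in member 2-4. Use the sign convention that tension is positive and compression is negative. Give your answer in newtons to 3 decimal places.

109.006

N=5 nodes, M=7 members, R=3 reactions → 2N=10, M+R=10
member 0 (0-1): L=1.3276, (cx,cy)=(0.4278,0.9039)
member 1 (0-2): L=1.1910, (cx,cy)=(1.0000,0.0000)
member 2 (1-2): L=1.3521, (cx,cy)=(0.4608,-0.8875)
member 3 (1-3): L=1.1320, (cx,cy)=(0.9991,-0.0415)
member 4 (2-3): L=1.2599, (cx,cy)=(0.4032,0.9151)
member 5 (2-4): L=1.1090, (cx,cy)=(1.0000,0.0000)
member 6 (3-4): L=1.3002, (cx,cy)=(0.4622,-0.8868)
solve A·x = −loads:
  F[0-1] = -1278.9432 N (compression)
  F[0-2] = +188.8668 N (tension)
  F[1-2] = -93.7556 N (compression)
  F[1-3] = +1277.1143 N (tension)
  F[2-3] = +90.9283 N (tension)
  F[2-4] = +109.0055 N (tension)
  F[3-4] = -235.8282 N (compression)
  Rx@0 = +358.3000 N
  Ry@0 = +1155.9862 N
  Ry@4 = +209.1238 N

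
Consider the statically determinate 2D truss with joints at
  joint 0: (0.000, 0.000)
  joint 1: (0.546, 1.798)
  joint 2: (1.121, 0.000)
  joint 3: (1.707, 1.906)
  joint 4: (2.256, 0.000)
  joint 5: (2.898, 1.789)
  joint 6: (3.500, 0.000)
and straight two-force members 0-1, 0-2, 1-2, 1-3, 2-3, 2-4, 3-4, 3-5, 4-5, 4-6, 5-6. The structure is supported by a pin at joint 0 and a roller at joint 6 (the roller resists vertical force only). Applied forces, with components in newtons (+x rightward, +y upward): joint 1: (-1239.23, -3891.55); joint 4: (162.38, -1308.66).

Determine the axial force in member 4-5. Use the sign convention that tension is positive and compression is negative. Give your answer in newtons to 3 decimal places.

N=7 nodes, M=11 members, R=3 reactions → 2N=14, M+R=14
member 0 (0-1): L=1.8791, (cx,cy)=(0.2906,0.9569)
member 1 (0-2): L=1.1210, (cx,cy)=(1.0000,0.0000)
member 2 (1-2): L=1.8877, (cx,cy)=(0.3046,-0.9525)
member 3 (1-3): L=1.1660, (cx,cy)=(0.9957,0.0926)
member 4 (2-3): L=1.9940, (cx,cy)=(0.2939,0.9558)
member 5 (2-4): L=1.1350, (cx,cy)=(1.0000,0.0000)
member 6 (3-4): L=1.9835, (cx,cy)=(0.2768,-0.9609)
member 7 (3-5): L=1.1967, (cx,cy)=(0.9952,-0.0978)
member 8 (4-5): L=1.9007, (cx,cy)=(0.3378,0.9412)
member 9 (4-6): L=1.2440, (cx,cy)=(1.0000,0.0000)
member 10 (5-6): L=1.8876, (cx,cy)=(0.3189,-0.9478)
solve A·x = −loads:
  F[0-1] = -4583.9938 N (compression)
  F[0-2] = +255.1147 N (tension)
  F[1-2] = +495.5442 N (tension)
  F[1-3] = -244.7309 N (compression)
  F[2-3] = -493.7999 N (compression)
  F[2-4] = +551.1740 N (tension)
  F[3-4] = +570.6690 N (tension)
  F[3-5] = -549.3783 N (compression)
  F[4-5] = +807.7587 N (tension)
  F[4-6] = +273.9105 N (tension)
  F[5-6] = -858.8465 N (compression)
  Rx@0 = +1076.8500 N
  Ry@0 = +4386.2135 N
  Ry@6 = +813.9965 N

807.759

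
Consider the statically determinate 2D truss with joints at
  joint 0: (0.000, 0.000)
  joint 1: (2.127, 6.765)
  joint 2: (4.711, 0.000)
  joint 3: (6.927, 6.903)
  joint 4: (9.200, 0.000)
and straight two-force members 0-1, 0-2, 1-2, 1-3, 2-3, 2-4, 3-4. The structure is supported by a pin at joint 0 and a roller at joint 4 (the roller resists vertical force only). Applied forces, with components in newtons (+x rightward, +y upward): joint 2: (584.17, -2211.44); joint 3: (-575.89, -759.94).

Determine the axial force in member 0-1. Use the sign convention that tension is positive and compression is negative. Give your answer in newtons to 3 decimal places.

-1780.892

N=5 nodes, M=7 members, R=3 reactions → 2N=10, M+R=10
member 0 (0-1): L=7.0915, (cx,cy)=(0.2999,0.9540)
member 1 (0-2): L=4.7110, (cx,cy)=(1.0000,0.0000)
member 2 (1-2): L=7.2417, (cx,cy)=(0.3568,-0.9342)
member 3 (1-3): L=4.8020, (cx,cy)=(0.9996,0.0287)
member 4 (2-3): L=7.2500, (cx,cy)=(0.3057,0.9521)
member 5 (2-4): L=4.4890, (cx,cy)=(1.0000,0.0000)
member 6 (3-4): L=7.2676, (cx,cy)=(0.3128,-0.9498)
solve A·x = −loads:
  F[0-1] = -1780.8923 N (compression)
  F[0-2] = +542.4348 N (tension)
  F[1-2] = +1782.5988 N (tension)
  F[1-3] = -1170.7089 N (compression)
  F[2-3] = +573.6387 N (tension)
  F[2-4] = +418.9990 N (tension)
  F[3-4] = -1339.6900 N (compression)
  Rx@0 = -8.2800 N
  Ry@0 = +1698.8985 N
  Ry@4 = +1272.4815 N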